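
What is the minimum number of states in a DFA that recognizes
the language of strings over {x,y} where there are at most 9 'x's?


States: count = 0, 1, ..., 9 (all accepting; 10 states), plus a dead state for count > 9.
Total: 10 + 1 = 11.

11


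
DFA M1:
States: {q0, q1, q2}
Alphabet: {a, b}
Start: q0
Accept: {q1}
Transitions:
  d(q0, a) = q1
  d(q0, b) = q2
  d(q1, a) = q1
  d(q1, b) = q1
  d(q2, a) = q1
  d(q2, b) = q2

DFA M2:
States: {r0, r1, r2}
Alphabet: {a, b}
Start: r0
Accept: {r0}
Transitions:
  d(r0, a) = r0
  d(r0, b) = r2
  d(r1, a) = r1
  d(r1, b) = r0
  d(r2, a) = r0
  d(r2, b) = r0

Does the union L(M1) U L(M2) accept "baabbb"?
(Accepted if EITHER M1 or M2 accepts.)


M1: final=q1 accepted=True
M2: final=r2 accepted=False

Yes, union accepts


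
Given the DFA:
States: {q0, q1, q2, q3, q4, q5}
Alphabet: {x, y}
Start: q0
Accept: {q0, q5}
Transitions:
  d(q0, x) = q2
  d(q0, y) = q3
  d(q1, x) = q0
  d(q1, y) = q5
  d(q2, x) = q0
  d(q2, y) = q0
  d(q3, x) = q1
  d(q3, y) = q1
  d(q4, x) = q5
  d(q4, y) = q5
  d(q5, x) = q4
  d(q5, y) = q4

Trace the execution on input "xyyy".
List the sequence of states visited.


Input: xyyy
d(q0, x) = q2
d(q2, y) = q0
d(q0, y) = q3
d(q3, y) = q1


q0 -> q2 -> q0 -> q3 -> q1


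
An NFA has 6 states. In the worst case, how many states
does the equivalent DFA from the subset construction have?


Subset construction: one DFA state per subset of NFA states.
2^6 = 64

64


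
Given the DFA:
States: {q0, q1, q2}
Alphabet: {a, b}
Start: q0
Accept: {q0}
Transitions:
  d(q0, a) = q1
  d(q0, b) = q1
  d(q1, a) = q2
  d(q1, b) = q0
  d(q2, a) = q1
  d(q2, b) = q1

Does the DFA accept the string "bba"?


Trace: q0 -> q1 -> q0 -> q1
Final state: q1
Accept states: {q0}

No, rejected (final state q1 is not an accept state)


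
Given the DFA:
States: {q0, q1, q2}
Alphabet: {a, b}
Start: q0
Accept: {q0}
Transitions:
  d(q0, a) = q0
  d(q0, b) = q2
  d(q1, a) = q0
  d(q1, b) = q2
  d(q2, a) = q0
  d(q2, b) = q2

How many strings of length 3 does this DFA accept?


Enumerating all length-3 strings:
  "aaa" -> q0 [accept]
  "aab" -> q2 [reject]
  "aba" -> q0 [accept]
  "abb" -> q2 [reject]
  "baa" -> q0 [accept]
  "bab" -> q2 [reject]
  "bba" -> q0 [accept]
  "bbb" -> q2 [reject]

4 out of 8


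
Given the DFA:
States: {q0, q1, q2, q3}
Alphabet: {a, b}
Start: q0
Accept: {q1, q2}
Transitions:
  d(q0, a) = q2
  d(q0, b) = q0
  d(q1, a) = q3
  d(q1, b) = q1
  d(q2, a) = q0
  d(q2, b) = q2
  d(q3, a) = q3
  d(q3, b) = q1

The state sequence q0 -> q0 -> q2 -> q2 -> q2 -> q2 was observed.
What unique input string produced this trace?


Trace back each transition to find the symbol:
  q0 --[b]--> q0
  q0 --[a]--> q2
  q2 --[b]--> q2
  q2 --[b]--> q2
  q2 --[b]--> q2

"babbb"


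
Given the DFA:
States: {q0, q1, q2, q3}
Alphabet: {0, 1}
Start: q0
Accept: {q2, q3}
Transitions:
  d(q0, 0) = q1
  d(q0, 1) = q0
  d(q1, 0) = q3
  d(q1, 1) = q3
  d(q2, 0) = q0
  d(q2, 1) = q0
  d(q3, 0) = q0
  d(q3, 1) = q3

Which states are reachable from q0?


BFS from q0:
  layer 0: {q0}
  layer 1: {q1}
  layer 2: {q3}

{q0, q1, q3}


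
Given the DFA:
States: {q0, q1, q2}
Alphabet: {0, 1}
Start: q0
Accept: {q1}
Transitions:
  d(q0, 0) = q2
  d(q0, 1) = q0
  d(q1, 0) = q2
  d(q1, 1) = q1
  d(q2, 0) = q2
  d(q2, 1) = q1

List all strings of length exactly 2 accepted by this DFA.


All strings of length 2: 4 total
Accepted: 1

"01"


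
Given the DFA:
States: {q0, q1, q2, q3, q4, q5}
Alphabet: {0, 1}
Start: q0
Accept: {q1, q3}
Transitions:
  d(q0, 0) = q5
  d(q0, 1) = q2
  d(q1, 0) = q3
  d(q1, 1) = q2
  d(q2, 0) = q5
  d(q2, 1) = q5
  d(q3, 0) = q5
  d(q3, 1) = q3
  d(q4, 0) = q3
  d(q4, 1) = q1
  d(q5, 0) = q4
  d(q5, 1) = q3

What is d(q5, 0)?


Looking up transition d(q5, 0)

q4


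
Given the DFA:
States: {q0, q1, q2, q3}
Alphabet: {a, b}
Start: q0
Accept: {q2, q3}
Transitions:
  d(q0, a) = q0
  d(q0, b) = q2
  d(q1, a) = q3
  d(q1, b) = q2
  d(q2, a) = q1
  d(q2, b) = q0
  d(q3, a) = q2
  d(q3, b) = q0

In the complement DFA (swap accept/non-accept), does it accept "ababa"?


Trace: q0 -> q0 -> q2 -> q1 -> q2 -> q1
Final: q1
Original accept: {q2, q3}
Complement: q1 is not in original accept

Yes, complement accepts (original rejects)


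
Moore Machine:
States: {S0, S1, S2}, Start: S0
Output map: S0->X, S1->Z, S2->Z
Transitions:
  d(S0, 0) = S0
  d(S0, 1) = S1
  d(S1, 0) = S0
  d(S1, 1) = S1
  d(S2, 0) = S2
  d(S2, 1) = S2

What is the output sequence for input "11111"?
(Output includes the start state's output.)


Start: S0 (output X)
  --1--> S1 (output Z)
  --1--> S1 (output Z)
  --1--> S1 (output Z)
  --1--> S1 (output Z)
  --1--> S1 (output Z)

"XZZZZZ"


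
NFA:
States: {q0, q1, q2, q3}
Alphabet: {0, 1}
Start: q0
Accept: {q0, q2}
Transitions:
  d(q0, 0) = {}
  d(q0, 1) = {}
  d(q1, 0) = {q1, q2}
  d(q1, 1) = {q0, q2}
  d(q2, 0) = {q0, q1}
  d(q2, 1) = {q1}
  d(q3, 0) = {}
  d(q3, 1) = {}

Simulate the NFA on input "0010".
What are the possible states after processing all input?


Start: {q0}
  --0--> {}
  --0--> {}
  --1--> {}
  --0--> {}

{} (empty set, no valid transitions)


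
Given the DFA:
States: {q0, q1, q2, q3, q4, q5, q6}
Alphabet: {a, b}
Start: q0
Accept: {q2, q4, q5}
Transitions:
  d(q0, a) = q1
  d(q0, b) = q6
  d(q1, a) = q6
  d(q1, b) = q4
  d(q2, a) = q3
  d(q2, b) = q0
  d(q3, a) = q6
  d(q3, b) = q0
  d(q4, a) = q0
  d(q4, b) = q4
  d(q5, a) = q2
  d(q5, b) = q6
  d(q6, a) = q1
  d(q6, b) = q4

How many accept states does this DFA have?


Accept states listed: {q2, q4, q5}
Counting: q2(1) q4(2) q5(3)

3


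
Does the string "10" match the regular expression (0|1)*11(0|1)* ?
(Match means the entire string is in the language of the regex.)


|string| = 2; first = '1'; last = '0'

No, "10" does not match (0|1)*11(0|1)*


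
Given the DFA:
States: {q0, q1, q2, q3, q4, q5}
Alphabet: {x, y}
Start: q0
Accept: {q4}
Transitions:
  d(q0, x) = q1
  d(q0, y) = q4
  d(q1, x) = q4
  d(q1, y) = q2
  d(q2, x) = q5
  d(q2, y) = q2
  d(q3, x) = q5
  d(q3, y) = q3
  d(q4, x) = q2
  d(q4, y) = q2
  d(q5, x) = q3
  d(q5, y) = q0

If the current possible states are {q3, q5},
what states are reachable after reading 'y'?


Apply transition on 'y' from each current state:
  d(q3, y) = q3
  d(q5, y) = q0

{q0, q3}


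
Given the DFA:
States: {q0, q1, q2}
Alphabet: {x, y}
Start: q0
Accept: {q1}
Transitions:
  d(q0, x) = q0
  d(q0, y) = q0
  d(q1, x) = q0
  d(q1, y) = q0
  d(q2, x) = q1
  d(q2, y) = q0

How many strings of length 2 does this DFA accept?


Enumerating all length-2 strings:
  "xx" -> q0 [reject]
  "xy" -> q0 [reject]
  "yx" -> q0 [reject]
  "yy" -> q0 [reject]

0 out of 4


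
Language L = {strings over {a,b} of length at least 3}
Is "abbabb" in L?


length = 6

Yes, "abbabb" is in L


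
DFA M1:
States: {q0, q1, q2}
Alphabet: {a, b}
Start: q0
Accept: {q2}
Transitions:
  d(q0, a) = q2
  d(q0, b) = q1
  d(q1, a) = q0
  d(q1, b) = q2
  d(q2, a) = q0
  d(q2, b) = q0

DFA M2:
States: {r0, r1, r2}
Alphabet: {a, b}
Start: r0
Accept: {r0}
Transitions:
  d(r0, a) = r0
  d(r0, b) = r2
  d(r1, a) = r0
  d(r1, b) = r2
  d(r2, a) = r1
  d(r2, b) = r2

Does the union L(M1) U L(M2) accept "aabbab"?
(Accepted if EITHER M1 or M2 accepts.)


M1: final=q1 accepted=False
M2: final=r2 accepted=False

No, union rejects (neither accepts)


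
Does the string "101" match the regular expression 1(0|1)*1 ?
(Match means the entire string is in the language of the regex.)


|string| = 3; first = '1'; last = '1'

Yes, "101" matches 1(0|1)*1


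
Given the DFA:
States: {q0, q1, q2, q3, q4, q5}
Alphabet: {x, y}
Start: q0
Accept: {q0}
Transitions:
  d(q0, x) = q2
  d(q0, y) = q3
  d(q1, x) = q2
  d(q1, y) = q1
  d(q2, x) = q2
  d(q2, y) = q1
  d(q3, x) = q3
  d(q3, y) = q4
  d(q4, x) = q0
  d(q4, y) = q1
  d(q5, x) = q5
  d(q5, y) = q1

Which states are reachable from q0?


BFS from q0:
  layer 0: {q0}
  layer 1: {q2, q3}
  layer 2: {q1, q4}

{q0, q1, q2, q3, q4}


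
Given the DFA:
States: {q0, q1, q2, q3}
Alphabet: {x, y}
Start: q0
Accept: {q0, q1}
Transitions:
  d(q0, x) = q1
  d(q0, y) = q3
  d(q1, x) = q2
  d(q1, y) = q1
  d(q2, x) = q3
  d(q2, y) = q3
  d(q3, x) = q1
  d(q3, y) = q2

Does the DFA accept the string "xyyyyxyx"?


Trace: q0 -> q1 -> q1 -> q1 -> q1 -> q1 -> q2 -> q3 -> q1
Final state: q1
Accept states: {q0, q1}

Yes, accepted (final state q1 is an accept state)


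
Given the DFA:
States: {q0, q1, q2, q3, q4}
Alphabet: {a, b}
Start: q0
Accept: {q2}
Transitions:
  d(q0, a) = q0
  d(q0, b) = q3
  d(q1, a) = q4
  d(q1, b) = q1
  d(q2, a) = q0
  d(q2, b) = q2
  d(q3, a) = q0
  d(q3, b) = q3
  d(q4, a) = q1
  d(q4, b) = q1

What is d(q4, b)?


Looking up transition d(q4, b)

q1


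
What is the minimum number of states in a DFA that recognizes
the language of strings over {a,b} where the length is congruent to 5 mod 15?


States track (length) mod 15.
Need 15 states: one per remainder 0..14; accept = remainder 5.

15


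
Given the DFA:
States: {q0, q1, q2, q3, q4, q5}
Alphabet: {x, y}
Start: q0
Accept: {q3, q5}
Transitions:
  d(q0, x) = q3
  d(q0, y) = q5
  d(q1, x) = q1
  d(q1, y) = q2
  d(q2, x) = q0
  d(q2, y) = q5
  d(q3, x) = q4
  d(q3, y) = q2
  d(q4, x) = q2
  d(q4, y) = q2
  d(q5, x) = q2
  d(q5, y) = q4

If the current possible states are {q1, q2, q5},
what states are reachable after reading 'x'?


Apply transition on 'x' from each current state:
  d(q1, x) = q1
  d(q2, x) = q0
  d(q5, x) = q2

{q0, q1, q2}


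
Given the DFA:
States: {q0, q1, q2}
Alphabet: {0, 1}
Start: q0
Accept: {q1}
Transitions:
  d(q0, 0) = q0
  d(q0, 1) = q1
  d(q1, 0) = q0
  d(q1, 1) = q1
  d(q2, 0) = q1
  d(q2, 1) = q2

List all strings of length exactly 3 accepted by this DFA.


All strings of length 3: 8 total
Accepted: 4

"001", "011", "101", "111"


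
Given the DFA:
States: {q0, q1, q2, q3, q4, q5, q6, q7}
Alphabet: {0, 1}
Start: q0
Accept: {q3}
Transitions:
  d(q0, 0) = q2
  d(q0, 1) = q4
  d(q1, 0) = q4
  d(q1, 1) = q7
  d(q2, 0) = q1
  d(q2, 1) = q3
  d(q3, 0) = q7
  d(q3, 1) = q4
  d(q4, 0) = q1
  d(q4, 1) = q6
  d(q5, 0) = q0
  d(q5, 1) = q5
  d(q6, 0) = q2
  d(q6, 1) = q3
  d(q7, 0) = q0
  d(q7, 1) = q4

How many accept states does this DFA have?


Accept states listed: {q3}
Counting: q3(1)

1


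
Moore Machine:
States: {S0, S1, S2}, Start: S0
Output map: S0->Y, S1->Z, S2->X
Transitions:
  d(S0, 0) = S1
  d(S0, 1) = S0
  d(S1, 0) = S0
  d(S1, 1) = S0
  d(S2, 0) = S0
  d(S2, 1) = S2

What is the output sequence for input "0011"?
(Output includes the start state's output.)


Start: S0 (output Y)
  --0--> S1 (output Z)
  --0--> S0 (output Y)
  --1--> S0 (output Y)
  --1--> S0 (output Y)

"YZYYY"


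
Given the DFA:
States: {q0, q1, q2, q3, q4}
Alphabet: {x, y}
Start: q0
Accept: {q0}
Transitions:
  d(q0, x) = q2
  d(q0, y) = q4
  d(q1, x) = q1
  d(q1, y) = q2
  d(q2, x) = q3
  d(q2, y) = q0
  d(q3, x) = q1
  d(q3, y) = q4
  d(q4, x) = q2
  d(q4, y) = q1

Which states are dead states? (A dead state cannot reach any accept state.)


Forward reachability from each state:
  q0 -> reaches accept state q0 (live)
  q1 -> reaches accept state q0 (live)
  q2 -> reaches accept state q0 (live)
  q3 -> reaches accept state q0 (live)
  q4 -> reaches accept state q0 (live)

None (all states can reach an accept state)


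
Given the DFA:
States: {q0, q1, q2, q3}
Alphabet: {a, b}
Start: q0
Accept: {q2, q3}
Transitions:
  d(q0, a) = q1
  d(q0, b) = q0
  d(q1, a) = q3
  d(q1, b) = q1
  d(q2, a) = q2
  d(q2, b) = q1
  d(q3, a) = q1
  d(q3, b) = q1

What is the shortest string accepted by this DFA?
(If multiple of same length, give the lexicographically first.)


BFS by string length (lex-first path to each state shown):
  len 0: q0<-""
  len 1: q0<-"b", q1<-"a"
  len 2: q0<-"bb", q1<-"ab", q3<-"aa"
Found accept state at length 2.

"aa"


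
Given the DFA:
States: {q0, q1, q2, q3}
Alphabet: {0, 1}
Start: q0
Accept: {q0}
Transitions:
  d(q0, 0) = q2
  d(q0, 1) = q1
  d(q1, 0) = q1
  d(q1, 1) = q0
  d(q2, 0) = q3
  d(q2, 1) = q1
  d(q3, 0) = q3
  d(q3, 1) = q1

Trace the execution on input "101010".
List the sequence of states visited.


Input: 101010
d(q0, 1) = q1
d(q1, 0) = q1
d(q1, 1) = q0
d(q0, 0) = q2
d(q2, 1) = q1
d(q1, 0) = q1


q0 -> q1 -> q1 -> q0 -> q2 -> q1 -> q1


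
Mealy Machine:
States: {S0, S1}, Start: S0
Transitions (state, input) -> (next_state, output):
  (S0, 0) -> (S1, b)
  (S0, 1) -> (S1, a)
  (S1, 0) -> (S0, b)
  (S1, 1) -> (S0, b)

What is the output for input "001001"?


Step-by-step:
  (S0, 0) -> (S1, b)
  (S1, 0) -> (S0, b)
  (S0, 1) -> (S1, a)
  (S1, 0) -> (S0, b)
  (S0, 0) -> (S1, b)
  (S1, 1) -> (S0, b)

"bbabbb"


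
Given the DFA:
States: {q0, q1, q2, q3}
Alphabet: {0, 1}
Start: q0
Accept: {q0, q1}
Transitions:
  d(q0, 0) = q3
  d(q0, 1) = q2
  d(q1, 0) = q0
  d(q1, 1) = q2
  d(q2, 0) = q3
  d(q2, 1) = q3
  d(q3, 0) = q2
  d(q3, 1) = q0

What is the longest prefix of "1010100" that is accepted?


Run the DFA, marking each prefix where the state is accepting:
  "" -> q0 [accept]
  "1" -> q2 [reject]
  "10" -> q3 [reject]
  "101" -> q0 [accept]
  "1010" -> q3 [reject]
  "10101" -> q0 [accept]
  "101010" -> q3 [reject]
  "1010100" -> q2 [reject]

"10101"


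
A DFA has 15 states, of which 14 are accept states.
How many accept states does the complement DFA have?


Complement swaps accept and non-accept states.
15 - 14 = 1

1


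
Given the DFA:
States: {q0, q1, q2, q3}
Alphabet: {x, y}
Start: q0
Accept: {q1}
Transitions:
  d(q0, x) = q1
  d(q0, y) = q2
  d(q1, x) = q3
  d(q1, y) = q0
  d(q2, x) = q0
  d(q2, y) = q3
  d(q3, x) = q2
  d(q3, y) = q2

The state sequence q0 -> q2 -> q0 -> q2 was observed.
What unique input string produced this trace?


Trace back each transition to find the symbol:
  q0 --[y]--> q2
  q2 --[x]--> q0
  q0 --[y]--> q2

"yxy"


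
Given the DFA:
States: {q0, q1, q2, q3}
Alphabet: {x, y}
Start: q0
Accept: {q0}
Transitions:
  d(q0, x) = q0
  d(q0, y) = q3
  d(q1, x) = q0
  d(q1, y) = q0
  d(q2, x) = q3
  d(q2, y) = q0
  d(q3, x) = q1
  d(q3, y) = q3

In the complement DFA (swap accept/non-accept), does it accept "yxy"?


Trace: q0 -> q3 -> q1 -> q0
Final: q0
Original accept: {q0}
Complement: q0 is in original accept

No, complement rejects (original accepts)


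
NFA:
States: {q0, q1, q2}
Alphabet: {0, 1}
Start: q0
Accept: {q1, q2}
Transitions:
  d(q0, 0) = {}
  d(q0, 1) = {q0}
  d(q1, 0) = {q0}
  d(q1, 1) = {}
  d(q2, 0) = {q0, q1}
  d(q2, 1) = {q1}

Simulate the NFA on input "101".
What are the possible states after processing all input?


Start: {q0}
  --1--> {q0}
  --0--> {}
  --1--> {}

{} (empty set, no valid transitions)


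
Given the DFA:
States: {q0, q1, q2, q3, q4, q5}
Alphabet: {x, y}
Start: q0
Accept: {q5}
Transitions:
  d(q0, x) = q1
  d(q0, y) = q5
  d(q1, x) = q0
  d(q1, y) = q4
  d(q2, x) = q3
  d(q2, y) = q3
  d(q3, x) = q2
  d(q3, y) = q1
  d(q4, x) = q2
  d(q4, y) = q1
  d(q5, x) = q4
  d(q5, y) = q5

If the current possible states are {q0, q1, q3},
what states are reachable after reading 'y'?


Apply transition on 'y' from each current state:
  d(q0, y) = q5
  d(q1, y) = q4
  d(q3, y) = q1

{q1, q4, q5}


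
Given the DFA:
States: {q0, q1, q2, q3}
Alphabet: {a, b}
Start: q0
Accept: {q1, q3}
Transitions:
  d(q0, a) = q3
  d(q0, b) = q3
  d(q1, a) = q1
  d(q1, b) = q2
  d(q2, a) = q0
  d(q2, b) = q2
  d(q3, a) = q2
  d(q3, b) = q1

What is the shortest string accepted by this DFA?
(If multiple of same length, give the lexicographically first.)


BFS by string length (lex-first path to each state shown):
  len 0: q0<-""
  len 1: q3<-"a"
Found accept state at length 1.

"a"


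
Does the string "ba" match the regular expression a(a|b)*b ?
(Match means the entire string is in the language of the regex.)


|string| = 2; first = 'b'; last = 'a'

No, "ba" does not match a(a|b)*b


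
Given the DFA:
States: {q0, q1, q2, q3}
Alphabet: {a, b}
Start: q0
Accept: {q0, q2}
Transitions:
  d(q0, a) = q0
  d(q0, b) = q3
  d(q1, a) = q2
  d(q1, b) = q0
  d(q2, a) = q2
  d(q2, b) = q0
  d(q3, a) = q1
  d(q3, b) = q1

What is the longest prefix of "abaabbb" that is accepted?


Run the DFA, marking each prefix where the state is accepting:
  "" -> q0 [accept]
  "a" -> q0 [accept]
  "ab" -> q3 [reject]
  "aba" -> q1 [reject]
  "abaa" -> q2 [accept]
  "abaab" -> q0 [accept]
  "abaabb" -> q3 [reject]
  "abaabbb" -> q1 [reject]

"abaab"


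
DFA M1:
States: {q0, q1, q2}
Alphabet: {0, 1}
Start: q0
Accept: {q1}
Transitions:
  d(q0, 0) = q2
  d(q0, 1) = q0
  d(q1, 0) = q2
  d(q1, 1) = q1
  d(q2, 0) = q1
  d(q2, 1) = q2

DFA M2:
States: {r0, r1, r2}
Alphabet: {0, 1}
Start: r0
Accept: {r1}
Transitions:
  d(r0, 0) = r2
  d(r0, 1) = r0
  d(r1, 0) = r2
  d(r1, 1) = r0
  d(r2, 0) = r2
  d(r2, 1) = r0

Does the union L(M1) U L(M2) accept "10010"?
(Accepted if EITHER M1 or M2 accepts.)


M1: final=q2 accepted=False
M2: final=r2 accepted=False

No, union rejects (neither accepts)


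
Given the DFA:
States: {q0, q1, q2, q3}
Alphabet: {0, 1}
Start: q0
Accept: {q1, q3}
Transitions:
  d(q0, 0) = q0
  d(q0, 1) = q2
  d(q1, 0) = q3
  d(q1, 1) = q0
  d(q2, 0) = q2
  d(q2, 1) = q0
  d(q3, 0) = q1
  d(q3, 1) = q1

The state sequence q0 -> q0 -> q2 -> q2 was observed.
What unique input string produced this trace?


Trace back each transition to find the symbol:
  q0 --[0]--> q0
  q0 --[1]--> q2
  q2 --[0]--> q2

"010"


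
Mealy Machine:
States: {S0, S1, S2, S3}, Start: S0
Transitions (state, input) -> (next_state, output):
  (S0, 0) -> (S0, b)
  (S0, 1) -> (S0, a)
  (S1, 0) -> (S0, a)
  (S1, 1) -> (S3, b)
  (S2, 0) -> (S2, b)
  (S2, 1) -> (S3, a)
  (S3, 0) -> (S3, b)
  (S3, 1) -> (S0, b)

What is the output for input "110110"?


Step-by-step:
  (S0, 1) -> (S0, a)
  (S0, 1) -> (S0, a)
  (S0, 0) -> (S0, b)
  (S0, 1) -> (S0, a)
  (S0, 1) -> (S0, a)
  (S0, 0) -> (S0, b)

"aabaab"


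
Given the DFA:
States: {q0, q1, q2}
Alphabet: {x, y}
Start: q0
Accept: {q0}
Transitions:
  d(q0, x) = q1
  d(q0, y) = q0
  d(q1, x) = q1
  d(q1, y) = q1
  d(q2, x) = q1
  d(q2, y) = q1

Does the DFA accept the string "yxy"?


Trace: q0 -> q0 -> q1 -> q1
Final state: q1
Accept states: {q0}

No, rejected (final state q1 is not an accept state)


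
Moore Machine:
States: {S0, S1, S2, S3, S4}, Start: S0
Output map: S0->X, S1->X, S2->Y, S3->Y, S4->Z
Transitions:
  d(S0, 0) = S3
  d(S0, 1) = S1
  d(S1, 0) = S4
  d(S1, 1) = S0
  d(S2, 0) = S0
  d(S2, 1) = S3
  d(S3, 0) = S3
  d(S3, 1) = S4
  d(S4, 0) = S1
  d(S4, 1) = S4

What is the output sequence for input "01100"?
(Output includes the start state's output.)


Start: S0 (output X)
  --0--> S3 (output Y)
  --1--> S4 (output Z)
  --1--> S4 (output Z)
  --0--> S1 (output X)
  --0--> S4 (output Z)

"XYZZXZ"


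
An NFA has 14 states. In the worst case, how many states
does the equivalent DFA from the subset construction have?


Subset construction: one DFA state per subset of NFA states.
2^14 = 16384

16384


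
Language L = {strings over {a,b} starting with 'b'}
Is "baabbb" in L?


first symbol = 'b'

Yes, "baabbb" is in L


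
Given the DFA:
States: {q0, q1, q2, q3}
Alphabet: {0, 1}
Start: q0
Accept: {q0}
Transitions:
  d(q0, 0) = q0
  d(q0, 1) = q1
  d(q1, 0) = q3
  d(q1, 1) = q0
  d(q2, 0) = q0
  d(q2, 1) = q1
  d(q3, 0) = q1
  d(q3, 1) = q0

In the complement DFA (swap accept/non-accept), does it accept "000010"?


Trace: q0 -> q0 -> q0 -> q0 -> q0 -> q1 -> q3
Final: q3
Original accept: {q0}
Complement: q3 is not in original accept

Yes, complement accepts (original rejects)


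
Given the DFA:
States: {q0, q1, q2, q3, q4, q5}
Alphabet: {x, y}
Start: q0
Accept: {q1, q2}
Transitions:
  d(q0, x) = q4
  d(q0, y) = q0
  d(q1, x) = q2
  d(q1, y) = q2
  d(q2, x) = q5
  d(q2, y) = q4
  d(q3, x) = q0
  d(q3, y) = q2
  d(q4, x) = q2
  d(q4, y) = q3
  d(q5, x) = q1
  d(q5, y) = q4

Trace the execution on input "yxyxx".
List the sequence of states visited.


Input: yxyxx
d(q0, y) = q0
d(q0, x) = q4
d(q4, y) = q3
d(q3, x) = q0
d(q0, x) = q4


q0 -> q0 -> q4 -> q3 -> q0 -> q4


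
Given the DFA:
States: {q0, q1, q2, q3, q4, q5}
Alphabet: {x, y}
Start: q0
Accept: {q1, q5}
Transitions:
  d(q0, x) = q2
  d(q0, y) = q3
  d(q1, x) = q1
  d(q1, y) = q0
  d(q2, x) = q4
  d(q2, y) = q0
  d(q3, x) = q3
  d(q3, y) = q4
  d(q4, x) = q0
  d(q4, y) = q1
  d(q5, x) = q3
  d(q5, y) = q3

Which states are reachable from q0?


BFS from q0:
  layer 0: {q0}
  layer 1: {q2, q3}
  layer 2: {q4}
  layer 3: {q1}

{q0, q1, q2, q3, q4}


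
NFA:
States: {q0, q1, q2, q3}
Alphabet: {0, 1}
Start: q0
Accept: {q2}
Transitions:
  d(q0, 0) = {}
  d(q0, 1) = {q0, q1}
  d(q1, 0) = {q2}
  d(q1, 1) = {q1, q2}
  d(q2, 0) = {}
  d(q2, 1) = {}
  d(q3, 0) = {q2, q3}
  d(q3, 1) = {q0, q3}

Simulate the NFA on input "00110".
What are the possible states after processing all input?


Start: {q0}
  --0--> {}
  --0--> {}
  --1--> {}
  --1--> {}
  --0--> {}

{} (empty set, no valid transitions)


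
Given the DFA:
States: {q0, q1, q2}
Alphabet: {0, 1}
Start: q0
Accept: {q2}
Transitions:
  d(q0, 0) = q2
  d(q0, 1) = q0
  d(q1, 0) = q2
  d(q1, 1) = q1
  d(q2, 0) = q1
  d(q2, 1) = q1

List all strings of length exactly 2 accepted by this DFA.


All strings of length 2: 4 total
Accepted: 1

"10"


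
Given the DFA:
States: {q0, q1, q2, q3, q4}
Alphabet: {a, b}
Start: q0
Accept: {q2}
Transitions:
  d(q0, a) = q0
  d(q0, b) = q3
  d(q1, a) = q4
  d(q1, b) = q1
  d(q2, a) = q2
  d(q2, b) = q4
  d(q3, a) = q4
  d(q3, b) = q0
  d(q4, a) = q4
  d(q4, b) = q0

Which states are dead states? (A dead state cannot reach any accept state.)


Forward reachability from each state:
  q0 -> reaches {q0, q3, q4}, no accept state (dead)
  q1 -> reaches {q0, q1, q3, q4}, no accept state (dead)
  q2 -> reaches accept state q2 (live)
  q3 -> reaches {q0, q3, q4}, no accept state (dead)
  q4 -> reaches {q0, q3, q4}, no accept state (dead)

{q0, q1, q3, q4}


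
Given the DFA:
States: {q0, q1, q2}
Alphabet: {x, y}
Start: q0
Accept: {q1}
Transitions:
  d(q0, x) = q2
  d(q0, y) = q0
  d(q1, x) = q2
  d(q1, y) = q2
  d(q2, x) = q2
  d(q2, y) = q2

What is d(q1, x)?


Looking up transition d(q1, x)

q2


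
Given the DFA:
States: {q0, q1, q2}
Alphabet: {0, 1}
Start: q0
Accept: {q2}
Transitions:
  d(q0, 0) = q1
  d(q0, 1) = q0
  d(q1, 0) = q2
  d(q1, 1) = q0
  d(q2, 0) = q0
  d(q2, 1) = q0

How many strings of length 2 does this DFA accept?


Enumerating all length-2 strings:
  "00" -> q2 [accept]
  "01" -> q0 [reject]
  "10" -> q1 [reject]
  "11" -> q0 [reject]

1 out of 4


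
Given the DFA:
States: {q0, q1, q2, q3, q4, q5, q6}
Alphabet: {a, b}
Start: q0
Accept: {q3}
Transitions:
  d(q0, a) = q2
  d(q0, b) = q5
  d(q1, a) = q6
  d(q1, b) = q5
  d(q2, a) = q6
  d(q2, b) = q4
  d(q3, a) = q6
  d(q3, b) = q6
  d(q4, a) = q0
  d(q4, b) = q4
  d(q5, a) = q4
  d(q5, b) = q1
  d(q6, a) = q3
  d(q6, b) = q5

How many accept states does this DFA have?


Accept states listed: {q3}
Counting: q3(1)

1


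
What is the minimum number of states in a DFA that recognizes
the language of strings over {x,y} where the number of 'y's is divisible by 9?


States track (count of 'y') mod 9.
Need 9 states: one per remainder 0..8; accept = remainder 0.

9


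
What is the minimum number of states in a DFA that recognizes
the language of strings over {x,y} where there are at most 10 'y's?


States: count = 0, 1, ..., 10 (all accepting; 11 states), plus a dead state for count > 10.
Total: 11 + 1 = 12.

12


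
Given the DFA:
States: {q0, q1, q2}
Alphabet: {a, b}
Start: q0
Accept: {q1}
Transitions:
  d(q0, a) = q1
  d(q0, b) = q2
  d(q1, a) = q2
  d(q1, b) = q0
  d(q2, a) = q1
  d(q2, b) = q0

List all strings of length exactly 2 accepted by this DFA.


All strings of length 2: 4 total
Accepted: 1

"ba"


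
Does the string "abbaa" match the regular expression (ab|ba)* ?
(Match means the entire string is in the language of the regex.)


|string| = 5; first = 'a'; last = 'a'

No, "abbaa" does not match (ab|ba)*


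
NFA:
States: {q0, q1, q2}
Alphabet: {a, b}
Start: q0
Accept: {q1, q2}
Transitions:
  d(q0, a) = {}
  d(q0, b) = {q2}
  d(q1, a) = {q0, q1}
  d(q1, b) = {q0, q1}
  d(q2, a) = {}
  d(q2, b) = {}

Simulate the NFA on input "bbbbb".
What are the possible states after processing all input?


Start: {q0}
  --b--> {q2}
  --b--> {}
  --b--> {}
  --b--> {}
  --b--> {}

{} (empty set, no valid transitions)


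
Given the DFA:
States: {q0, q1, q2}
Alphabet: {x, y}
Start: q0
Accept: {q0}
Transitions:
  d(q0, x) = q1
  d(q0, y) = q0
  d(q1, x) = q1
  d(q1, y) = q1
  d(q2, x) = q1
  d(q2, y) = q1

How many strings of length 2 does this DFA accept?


Enumerating all length-2 strings:
  "xx" -> q1 [reject]
  "xy" -> q1 [reject]
  "yx" -> q1 [reject]
  "yy" -> q0 [accept]

1 out of 4


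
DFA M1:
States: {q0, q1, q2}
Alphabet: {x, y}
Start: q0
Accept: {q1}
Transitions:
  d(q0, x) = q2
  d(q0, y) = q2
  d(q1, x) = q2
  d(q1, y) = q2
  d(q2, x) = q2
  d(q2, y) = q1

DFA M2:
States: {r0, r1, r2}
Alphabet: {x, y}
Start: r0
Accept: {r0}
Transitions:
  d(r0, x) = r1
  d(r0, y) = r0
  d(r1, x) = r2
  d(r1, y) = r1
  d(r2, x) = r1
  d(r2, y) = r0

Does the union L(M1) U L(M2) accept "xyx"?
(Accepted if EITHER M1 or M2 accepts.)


M1: final=q2 accepted=False
M2: final=r2 accepted=False

No, union rejects (neither accepts)


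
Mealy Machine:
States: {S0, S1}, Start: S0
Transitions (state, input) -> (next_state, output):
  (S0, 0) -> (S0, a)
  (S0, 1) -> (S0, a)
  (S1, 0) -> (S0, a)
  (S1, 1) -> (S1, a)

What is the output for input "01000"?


Step-by-step:
  (S0, 0) -> (S0, a)
  (S0, 1) -> (S0, a)
  (S0, 0) -> (S0, a)
  (S0, 0) -> (S0, a)
  (S0, 0) -> (S0, a)

"aaaaa"


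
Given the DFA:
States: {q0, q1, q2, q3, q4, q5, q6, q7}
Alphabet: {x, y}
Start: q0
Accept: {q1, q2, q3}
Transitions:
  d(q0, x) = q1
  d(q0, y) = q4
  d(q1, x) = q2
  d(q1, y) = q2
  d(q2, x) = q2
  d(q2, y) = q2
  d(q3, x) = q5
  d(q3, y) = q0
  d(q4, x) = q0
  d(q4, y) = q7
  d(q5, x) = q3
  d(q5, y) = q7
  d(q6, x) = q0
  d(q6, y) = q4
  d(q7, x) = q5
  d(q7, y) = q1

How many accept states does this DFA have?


Accept states listed: {q1, q2, q3}
Counting: q1(1) q2(2) q3(3)

3


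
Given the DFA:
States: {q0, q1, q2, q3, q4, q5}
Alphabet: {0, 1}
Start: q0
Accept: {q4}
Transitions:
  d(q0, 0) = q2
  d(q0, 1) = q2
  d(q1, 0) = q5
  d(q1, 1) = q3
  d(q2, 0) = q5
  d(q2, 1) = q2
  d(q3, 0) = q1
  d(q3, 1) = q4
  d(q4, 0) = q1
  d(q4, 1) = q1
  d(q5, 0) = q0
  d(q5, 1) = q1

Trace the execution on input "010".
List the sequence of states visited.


Input: 010
d(q0, 0) = q2
d(q2, 1) = q2
d(q2, 0) = q5


q0 -> q2 -> q2 -> q5


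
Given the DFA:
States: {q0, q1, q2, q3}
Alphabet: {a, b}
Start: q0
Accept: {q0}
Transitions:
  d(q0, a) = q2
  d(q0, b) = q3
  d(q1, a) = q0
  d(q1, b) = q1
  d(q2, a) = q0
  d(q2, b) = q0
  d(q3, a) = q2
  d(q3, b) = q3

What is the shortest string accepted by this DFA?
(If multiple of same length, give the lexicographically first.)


BFS by string length (lex-first path to each state shown):
  len 0: q0<-""
Found accept state at length 0.

"" (empty string)


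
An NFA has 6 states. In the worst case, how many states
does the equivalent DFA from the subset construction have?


Subset construction: one DFA state per subset of NFA states.
2^6 = 64

64


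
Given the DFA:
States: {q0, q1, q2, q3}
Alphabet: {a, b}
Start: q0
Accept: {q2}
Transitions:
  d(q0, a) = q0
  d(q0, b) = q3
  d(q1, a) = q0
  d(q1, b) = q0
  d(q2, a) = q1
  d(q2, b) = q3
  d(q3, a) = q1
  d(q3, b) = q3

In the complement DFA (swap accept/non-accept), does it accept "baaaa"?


Trace: q0 -> q3 -> q1 -> q0 -> q0 -> q0
Final: q0
Original accept: {q2}
Complement: q0 is not in original accept

Yes, complement accepts (original rejects)


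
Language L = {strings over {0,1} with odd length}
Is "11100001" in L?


length = 8; 8 mod 2 = 0

No, "11100001" is not in L


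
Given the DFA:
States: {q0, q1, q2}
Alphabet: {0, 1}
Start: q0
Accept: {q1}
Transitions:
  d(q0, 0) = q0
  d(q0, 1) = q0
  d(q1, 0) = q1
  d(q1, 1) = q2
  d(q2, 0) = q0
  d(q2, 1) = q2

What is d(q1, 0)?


Looking up transition d(q1, 0)

q1


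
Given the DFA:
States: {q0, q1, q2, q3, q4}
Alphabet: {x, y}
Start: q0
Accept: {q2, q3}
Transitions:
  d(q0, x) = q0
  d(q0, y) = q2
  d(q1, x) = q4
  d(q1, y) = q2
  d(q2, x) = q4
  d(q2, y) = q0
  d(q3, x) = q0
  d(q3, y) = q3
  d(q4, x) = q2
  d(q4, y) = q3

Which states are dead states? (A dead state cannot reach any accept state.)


Forward reachability from each state:
  q0 -> reaches accept state q2 (live)
  q1 -> reaches accept state q2 (live)
  q2 -> reaches accept state q2 (live)
  q3 -> reaches accept state q2 (live)
  q4 -> reaches accept state q2 (live)

None (all states can reach an accept state)


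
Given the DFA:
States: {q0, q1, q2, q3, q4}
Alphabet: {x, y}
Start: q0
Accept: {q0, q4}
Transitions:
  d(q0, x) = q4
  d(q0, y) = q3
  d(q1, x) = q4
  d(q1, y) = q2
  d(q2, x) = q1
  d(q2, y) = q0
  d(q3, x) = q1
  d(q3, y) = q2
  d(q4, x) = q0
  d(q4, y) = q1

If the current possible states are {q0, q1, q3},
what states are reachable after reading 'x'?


Apply transition on 'x' from each current state:
  d(q0, x) = q4
  d(q1, x) = q4
  d(q3, x) = q1

{q1, q4}


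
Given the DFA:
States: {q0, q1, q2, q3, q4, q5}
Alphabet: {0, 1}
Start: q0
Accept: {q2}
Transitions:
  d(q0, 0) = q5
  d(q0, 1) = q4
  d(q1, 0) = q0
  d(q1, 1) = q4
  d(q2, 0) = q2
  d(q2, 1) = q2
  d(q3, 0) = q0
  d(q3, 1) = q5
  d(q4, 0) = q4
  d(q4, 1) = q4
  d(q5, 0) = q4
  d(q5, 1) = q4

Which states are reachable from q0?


BFS from q0:
  layer 0: {q0}
  layer 1: {q4, q5}

{q0, q4, q5}


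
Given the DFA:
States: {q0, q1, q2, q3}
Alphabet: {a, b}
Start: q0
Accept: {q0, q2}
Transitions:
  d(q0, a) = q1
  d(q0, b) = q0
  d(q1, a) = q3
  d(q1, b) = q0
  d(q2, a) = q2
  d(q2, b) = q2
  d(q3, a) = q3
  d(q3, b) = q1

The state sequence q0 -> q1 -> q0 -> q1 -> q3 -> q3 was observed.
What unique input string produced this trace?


Trace back each transition to find the symbol:
  q0 --[a]--> q1
  q1 --[b]--> q0
  q0 --[a]--> q1
  q1 --[a]--> q3
  q3 --[a]--> q3

"abaaa"


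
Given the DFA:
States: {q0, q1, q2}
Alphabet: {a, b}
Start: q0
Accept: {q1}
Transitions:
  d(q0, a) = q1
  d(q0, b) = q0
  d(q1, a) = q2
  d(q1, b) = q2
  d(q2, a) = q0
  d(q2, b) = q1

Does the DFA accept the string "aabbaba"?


Trace: q0 -> q1 -> q2 -> q1 -> q2 -> q0 -> q0 -> q1
Final state: q1
Accept states: {q1}

Yes, accepted (final state q1 is an accept state)


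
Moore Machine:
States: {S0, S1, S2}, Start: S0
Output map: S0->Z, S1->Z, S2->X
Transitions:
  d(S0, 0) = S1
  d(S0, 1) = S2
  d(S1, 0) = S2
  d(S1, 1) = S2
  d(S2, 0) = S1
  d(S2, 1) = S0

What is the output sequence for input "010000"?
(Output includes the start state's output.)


Start: S0 (output Z)
  --0--> S1 (output Z)
  --1--> S2 (output X)
  --0--> S1 (output Z)
  --0--> S2 (output X)
  --0--> S1 (output Z)
  --0--> S2 (output X)

"ZZXZXZX"


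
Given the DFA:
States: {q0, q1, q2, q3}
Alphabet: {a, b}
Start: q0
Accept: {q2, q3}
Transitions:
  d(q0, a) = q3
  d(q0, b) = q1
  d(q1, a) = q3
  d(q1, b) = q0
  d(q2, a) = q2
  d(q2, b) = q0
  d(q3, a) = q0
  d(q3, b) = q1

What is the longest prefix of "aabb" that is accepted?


Run the DFA, marking each prefix where the state is accepting:
  "" -> q0 [reject]
  "a" -> q3 [accept]
  "aa" -> q0 [reject]
  "aab" -> q1 [reject]
  "aabb" -> q0 [reject]

"a"


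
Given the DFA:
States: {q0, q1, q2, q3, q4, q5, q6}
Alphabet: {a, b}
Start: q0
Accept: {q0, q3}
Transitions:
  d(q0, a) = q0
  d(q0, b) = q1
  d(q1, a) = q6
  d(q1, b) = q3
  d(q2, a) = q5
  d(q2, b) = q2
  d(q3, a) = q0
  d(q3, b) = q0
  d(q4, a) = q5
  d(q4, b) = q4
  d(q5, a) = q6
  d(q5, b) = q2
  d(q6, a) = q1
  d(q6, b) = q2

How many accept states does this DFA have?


Accept states listed: {q0, q3}
Counting: q0(1) q3(2)

2


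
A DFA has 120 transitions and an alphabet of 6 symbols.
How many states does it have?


Each state has exactly one transition per symbol.
states = transitions / |alphabet| = 120 / 6 = 20

20


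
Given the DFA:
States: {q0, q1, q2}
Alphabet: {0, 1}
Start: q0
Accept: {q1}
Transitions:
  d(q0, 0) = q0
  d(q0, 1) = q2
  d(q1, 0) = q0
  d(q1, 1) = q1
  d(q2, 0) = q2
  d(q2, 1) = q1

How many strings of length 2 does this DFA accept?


Enumerating all length-2 strings:
  "00" -> q0 [reject]
  "01" -> q2 [reject]
  "10" -> q2 [reject]
  "11" -> q1 [accept]

1 out of 4


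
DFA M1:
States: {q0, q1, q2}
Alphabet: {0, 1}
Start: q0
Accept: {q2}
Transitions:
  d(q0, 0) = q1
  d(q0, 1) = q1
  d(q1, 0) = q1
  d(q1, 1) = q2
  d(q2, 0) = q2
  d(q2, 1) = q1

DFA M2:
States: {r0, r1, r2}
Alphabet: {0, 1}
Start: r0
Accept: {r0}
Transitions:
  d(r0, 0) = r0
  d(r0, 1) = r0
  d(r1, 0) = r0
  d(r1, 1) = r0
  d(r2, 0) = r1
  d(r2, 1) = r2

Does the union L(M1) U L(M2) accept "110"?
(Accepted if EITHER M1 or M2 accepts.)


M1: final=q2 accepted=True
M2: final=r0 accepted=True

Yes, union accepts


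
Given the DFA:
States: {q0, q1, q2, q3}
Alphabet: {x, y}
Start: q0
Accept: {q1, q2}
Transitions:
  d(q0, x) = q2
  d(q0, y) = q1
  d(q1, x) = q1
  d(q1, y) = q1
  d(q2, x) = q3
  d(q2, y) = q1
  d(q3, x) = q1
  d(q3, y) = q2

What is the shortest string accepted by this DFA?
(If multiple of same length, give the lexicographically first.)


BFS by string length (lex-first path to each state shown):
  len 0: q0<-""
  len 1: q1<-"y", q2<-"x"
Found accept state at length 1.

"x"


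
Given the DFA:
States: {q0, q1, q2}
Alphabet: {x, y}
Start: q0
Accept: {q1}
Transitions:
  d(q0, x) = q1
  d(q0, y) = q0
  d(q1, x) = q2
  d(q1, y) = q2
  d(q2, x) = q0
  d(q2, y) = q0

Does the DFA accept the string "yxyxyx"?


Trace: q0 -> q0 -> q1 -> q2 -> q0 -> q0 -> q1
Final state: q1
Accept states: {q1}

Yes, accepted (final state q1 is an accept state)


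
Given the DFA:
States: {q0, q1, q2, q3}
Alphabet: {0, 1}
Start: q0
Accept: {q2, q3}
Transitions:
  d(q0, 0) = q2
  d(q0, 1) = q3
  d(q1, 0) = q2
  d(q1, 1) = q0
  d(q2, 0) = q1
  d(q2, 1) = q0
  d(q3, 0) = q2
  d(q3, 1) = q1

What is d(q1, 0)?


Looking up transition d(q1, 0)

q2


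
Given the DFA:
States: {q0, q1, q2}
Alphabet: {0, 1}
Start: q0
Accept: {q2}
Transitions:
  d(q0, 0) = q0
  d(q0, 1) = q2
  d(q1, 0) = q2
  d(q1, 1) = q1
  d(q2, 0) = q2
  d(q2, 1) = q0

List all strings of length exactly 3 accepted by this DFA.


All strings of length 3: 8 total
Accepted: 4

"001", "010", "100", "111"


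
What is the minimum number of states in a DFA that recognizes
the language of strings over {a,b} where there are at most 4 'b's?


States: count = 0, 1, ..., 4 (all accepting; 5 states), plus a dead state for count > 4.
Total: 5 + 1 = 6.

6


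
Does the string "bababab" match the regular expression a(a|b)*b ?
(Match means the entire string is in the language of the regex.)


|string| = 7; first = 'b'; last = 'b'

No, "bababab" does not match a(a|b)*b


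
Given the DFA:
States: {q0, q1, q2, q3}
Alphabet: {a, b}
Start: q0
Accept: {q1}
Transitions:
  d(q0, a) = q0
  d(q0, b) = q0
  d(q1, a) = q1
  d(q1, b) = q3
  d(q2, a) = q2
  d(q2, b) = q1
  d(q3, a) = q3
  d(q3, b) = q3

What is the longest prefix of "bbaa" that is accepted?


Run the DFA, marking each prefix where the state is accepting:
  "" -> q0 [reject]
  "b" -> q0 [reject]
  "bb" -> q0 [reject]
  "bba" -> q0 [reject]
  "bbaa" -> q0 [reject]

No prefix is accepted


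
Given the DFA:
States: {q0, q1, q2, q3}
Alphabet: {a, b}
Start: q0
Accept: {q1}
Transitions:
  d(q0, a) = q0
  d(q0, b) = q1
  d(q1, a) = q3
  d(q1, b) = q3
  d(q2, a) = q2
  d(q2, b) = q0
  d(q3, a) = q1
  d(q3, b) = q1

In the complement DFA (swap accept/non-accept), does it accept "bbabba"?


Trace: q0 -> q1 -> q3 -> q1 -> q3 -> q1 -> q3
Final: q3
Original accept: {q1}
Complement: q3 is not in original accept

Yes, complement accepts (original rejects)


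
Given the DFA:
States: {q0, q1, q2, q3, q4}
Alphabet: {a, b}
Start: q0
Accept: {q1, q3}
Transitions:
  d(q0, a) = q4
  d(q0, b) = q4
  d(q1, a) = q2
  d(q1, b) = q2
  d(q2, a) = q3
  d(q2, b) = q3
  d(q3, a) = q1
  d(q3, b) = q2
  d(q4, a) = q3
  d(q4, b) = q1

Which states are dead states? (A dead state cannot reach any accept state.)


Forward reachability from each state:
  q0 -> reaches accept state q1 (live)
  q1 -> reaches accept state q1 (live)
  q2 -> reaches accept state q1 (live)
  q3 -> reaches accept state q1 (live)
  q4 -> reaches accept state q1 (live)

None (all states can reach an accept state)


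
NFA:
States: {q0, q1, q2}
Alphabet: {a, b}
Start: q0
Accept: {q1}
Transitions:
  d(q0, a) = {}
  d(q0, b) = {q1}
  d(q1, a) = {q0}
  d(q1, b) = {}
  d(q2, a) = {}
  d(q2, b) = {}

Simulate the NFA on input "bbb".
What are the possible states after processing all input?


Start: {q0}
  --b--> {q1}
  --b--> {}
  --b--> {}

{} (empty set, no valid transitions)


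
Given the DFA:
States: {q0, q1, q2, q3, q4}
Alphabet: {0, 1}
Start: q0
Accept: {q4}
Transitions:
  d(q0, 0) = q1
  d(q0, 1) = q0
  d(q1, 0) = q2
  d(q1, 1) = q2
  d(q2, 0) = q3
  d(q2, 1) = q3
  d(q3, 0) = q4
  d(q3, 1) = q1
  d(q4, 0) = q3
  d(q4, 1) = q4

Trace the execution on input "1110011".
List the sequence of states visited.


Input: 1110011
d(q0, 1) = q0
d(q0, 1) = q0
d(q0, 1) = q0
d(q0, 0) = q1
d(q1, 0) = q2
d(q2, 1) = q3
d(q3, 1) = q1


q0 -> q0 -> q0 -> q0 -> q1 -> q2 -> q3 -> q1


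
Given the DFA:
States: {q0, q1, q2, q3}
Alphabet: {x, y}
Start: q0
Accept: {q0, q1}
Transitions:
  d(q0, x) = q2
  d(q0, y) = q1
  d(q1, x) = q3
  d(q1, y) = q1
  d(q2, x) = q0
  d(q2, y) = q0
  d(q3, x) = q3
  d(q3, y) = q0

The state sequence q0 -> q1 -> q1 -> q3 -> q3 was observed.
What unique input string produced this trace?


Trace back each transition to find the symbol:
  q0 --[y]--> q1
  q1 --[y]--> q1
  q1 --[x]--> q3
  q3 --[x]--> q3

"yyxx"


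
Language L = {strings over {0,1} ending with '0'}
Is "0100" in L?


last symbol = '0'

Yes, "0100" is in L


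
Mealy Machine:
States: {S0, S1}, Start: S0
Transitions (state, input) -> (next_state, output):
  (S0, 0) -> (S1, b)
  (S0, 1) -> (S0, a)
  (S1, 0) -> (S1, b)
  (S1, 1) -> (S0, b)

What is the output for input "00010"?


Step-by-step:
  (S0, 0) -> (S1, b)
  (S1, 0) -> (S1, b)
  (S1, 0) -> (S1, b)
  (S1, 1) -> (S0, b)
  (S0, 0) -> (S1, b)

"bbbbb"


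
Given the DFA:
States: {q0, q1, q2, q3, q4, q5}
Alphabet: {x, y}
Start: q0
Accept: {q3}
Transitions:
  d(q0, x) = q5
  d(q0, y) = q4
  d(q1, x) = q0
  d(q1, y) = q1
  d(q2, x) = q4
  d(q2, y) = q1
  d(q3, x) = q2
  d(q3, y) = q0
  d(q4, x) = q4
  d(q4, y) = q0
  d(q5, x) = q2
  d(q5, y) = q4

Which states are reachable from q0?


BFS from q0:
  layer 0: {q0}
  layer 1: {q4, q5}
  layer 2: {q2}
  layer 3: {q1}

{q0, q1, q2, q4, q5}


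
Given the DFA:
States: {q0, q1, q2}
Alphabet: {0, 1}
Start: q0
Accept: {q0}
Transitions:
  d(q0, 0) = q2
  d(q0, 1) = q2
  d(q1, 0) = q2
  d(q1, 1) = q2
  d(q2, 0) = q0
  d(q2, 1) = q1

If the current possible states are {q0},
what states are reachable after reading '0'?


Apply transition on '0' from each current state:
  d(q0, 0) = q2

{q2}


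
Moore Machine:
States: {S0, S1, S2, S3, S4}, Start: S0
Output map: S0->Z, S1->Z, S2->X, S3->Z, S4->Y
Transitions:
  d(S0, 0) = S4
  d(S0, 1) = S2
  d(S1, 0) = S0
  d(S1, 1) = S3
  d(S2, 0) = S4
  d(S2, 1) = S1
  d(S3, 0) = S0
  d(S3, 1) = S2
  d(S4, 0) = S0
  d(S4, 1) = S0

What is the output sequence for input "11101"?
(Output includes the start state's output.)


Start: S0 (output Z)
  --1--> S2 (output X)
  --1--> S1 (output Z)
  --1--> S3 (output Z)
  --0--> S0 (output Z)
  --1--> S2 (output X)

"ZXZZZX"


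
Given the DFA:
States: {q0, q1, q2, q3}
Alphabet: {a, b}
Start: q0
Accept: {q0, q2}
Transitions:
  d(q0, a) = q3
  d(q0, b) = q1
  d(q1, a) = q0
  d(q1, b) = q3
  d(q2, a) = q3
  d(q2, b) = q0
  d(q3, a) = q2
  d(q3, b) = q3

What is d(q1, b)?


Looking up transition d(q1, b)

q3


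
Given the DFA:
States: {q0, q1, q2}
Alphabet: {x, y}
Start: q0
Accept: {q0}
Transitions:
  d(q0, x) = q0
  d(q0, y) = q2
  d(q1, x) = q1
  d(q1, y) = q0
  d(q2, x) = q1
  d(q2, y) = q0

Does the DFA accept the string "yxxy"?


Trace: q0 -> q2 -> q1 -> q1 -> q0
Final state: q0
Accept states: {q0}

Yes, accepted (final state q0 is an accept state)
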